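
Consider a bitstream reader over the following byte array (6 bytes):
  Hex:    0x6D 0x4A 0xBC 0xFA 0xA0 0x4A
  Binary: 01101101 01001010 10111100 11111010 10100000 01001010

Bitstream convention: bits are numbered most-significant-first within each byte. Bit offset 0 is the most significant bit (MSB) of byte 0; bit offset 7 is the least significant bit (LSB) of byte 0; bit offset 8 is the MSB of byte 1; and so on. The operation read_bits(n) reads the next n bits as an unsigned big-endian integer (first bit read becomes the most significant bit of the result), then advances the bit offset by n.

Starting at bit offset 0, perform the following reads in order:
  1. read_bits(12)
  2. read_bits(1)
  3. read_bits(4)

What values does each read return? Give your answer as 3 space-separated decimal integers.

Answer: 1748 1 5

Derivation:
Read 1: bits[0:12] width=12 -> value=1748 (bin 011011010100); offset now 12 = byte 1 bit 4; 36 bits remain
Read 2: bits[12:13] width=1 -> value=1 (bin 1); offset now 13 = byte 1 bit 5; 35 bits remain
Read 3: bits[13:17] width=4 -> value=5 (bin 0101); offset now 17 = byte 2 bit 1; 31 bits remain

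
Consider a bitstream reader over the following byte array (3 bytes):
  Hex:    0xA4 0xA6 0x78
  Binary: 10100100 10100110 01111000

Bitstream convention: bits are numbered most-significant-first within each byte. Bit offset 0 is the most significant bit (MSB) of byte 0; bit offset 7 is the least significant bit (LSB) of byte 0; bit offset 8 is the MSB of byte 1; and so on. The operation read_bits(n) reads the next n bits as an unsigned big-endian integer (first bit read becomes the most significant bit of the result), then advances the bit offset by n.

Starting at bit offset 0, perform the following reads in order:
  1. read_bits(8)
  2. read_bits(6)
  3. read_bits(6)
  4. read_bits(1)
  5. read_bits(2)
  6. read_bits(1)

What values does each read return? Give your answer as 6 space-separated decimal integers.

Answer: 164 41 39 1 0 0

Derivation:
Read 1: bits[0:8] width=8 -> value=164 (bin 10100100); offset now 8 = byte 1 bit 0; 16 bits remain
Read 2: bits[8:14] width=6 -> value=41 (bin 101001); offset now 14 = byte 1 bit 6; 10 bits remain
Read 3: bits[14:20] width=6 -> value=39 (bin 100111); offset now 20 = byte 2 bit 4; 4 bits remain
Read 4: bits[20:21] width=1 -> value=1 (bin 1); offset now 21 = byte 2 bit 5; 3 bits remain
Read 5: bits[21:23] width=2 -> value=0 (bin 00); offset now 23 = byte 2 bit 7; 1 bits remain
Read 6: bits[23:24] width=1 -> value=0 (bin 0); offset now 24 = byte 3 bit 0; 0 bits remain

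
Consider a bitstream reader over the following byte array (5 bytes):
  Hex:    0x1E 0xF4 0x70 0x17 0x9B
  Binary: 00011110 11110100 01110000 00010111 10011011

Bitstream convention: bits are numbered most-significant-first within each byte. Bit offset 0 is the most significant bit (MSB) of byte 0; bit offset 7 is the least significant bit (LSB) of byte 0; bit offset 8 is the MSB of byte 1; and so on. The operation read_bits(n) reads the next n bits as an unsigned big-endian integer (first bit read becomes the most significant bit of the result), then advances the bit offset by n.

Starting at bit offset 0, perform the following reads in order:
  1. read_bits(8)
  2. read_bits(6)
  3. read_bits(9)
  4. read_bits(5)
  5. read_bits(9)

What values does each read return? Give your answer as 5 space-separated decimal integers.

Read 1: bits[0:8] width=8 -> value=30 (bin 00011110); offset now 8 = byte 1 bit 0; 32 bits remain
Read 2: bits[8:14] width=6 -> value=61 (bin 111101); offset now 14 = byte 1 bit 6; 26 bits remain
Read 3: bits[14:23] width=9 -> value=56 (bin 000111000); offset now 23 = byte 2 bit 7; 17 bits remain
Read 4: bits[23:28] width=5 -> value=1 (bin 00001); offset now 28 = byte 3 bit 4; 12 bits remain
Read 5: bits[28:37] width=9 -> value=243 (bin 011110011); offset now 37 = byte 4 bit 5; 3 bits remain

Answer: 30 61 56 1 243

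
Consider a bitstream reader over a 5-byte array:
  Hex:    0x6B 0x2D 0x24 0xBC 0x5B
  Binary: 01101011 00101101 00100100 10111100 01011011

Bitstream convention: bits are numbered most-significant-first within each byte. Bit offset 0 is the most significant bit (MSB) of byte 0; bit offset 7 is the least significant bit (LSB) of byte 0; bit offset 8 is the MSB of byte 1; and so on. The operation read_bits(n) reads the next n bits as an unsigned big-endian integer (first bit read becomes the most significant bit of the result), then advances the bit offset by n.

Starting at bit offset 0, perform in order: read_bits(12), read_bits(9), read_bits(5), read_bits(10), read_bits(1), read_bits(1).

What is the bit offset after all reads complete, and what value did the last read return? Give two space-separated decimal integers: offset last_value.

Read 1: bits[0:12] width=12 -> value=1714 (bin 011010110010); offset now 12 = byte 1 bit 4; 28 bits remain
Read 2: bits[12:21] width=9 -> value=420 (bin 110100100); offset now 21 = byte 2 bit 5; 19 bits remain
Read 3: bits[21:26] width=5 -> value=18 (bin 10010); offset now 26 = byte 3 bit 2; 14 bits remain
Read 4: bits[26:36] width=10 -> value=965 (bin 1111000101); offset now 36 = byte 4 bit 4; 4 bits remain
Read 5: bits[36:37] width=1 -> value=1 (bin 1); offset now 37 = byte 4 bit 5; 3 bits remain
Read 6: bits[37:38] width=1 -> value=0 (bin 0); offset now 38 = byte 4 bit 6; 2 bits remain

Answer: 38 0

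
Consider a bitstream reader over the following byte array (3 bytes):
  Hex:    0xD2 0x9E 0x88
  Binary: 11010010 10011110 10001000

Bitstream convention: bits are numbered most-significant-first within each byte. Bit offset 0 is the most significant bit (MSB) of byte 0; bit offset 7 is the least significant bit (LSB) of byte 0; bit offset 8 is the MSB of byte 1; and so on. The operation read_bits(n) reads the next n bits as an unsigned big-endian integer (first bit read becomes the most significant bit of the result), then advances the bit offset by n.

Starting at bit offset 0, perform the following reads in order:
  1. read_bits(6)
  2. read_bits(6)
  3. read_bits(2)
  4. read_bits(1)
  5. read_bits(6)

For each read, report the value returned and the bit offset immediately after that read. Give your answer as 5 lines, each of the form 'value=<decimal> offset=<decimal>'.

Read 1: bits[0:6] width=6 -> value=52 (bin 110100); offset now 6 = byte 0 bit 6; 18 bits remain
Read 2: bits[6:12] width=6 -> value=41 (bin 101001); offset now 12 = byte 1 bit 4; 12 bits remain
Read 3: bits[12:14] width=2 -> value=3 (bin 11); offset now 14 = byte 1 bit 6; 10 bits remain
Read 4: bits[14:15] width=1 -> value=1 (bin 1); offset now 15 = byte 1 bit 7; 9 bits remain
Read 5: bits[15:21] width=6 -> value=17 (bin 010001); offset now 21 = byte 2 bit 5; 3 bits remain

Answer: value=52 offset=6
value=41 offset=12
value=3 offset=14
value=1 offset=15
value=17 offset=21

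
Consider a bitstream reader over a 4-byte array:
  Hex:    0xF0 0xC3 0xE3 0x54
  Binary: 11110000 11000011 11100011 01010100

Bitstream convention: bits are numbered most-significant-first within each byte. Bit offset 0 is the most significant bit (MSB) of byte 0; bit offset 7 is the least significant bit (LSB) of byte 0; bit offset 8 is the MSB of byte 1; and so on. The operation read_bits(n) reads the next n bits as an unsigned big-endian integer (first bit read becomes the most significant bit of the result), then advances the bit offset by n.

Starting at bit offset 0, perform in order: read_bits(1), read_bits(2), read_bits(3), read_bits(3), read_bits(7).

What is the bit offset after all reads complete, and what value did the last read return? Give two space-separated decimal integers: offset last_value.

Read 1: bits[0:1] width=1 -> value=1 (bin 1); offset now 1 = byte 0 bit 1; 31 bits remain
Read 2: bits[1:3] width=2 -> value=3 (bin 11); offset now 3 = byte 0 bit 3; 29 bits remain
Read 3: bits[3:6] width=3 -> value=4 (bin 100); offset now 6 = byte 0 bit 6; 26 bits remain
Read 4: bits[6:9] width=3 -> value=1 (bin 001); offset now 9 = byte 1 bit 1; 23 bits remain
Read 5: bits[9:16] width=7 -> value=67 (bin 1000011); offset now 16 = byte 2 bit 0; 16 bits remain

Answer: 16 67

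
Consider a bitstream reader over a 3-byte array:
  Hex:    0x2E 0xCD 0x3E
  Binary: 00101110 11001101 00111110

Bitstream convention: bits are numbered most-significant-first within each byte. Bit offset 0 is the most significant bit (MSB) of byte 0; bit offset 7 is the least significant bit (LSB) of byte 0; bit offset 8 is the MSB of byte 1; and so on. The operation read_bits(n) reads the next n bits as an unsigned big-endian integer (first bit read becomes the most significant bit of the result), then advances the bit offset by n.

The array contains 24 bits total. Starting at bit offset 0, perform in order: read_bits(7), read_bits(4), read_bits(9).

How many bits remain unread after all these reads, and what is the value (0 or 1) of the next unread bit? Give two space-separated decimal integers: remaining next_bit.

Answer: 4 1

Derivation:
Read 1: bits[0:7] width=7 -> value=23 (bin 0010111); offset now 7 = byte 0 bit 7; 17 bits remain
Read 2: bits[7:11] width=4 -> value=6 (bin 0110); offset now 11 = byte 1 bit 3; 13 bits remain
Read 3: bits[11:20] width=9 -> value=211 (bin 011010011); offset now 20 = byte 2 bit 4; 4 bits remain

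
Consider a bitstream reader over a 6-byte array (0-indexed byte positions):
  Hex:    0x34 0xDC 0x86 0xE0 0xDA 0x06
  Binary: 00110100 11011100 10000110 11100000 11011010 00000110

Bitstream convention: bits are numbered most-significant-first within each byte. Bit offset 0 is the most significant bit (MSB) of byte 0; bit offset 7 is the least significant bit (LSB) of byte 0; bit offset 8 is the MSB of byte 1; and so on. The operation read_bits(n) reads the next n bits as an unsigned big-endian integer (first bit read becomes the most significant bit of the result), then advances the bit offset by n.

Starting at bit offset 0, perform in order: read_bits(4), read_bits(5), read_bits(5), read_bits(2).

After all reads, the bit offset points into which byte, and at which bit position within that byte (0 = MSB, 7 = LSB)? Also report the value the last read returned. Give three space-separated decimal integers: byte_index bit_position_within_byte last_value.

Read 1: bits[0:4] width=4 -> value=3 (bin 0011); offset now 4 = byte 0 bit 4; 44 bits remain
Read 2: bits[4:9] width=5 -> value=9 (bin 01001); offset now 9 = byte 1 bit 1; 39 bits remain
Read 3: bits[9:14] width=5 -> value=23 (bin 10111); offset now 14 = byte 1 bit 6; 34 bits remain
Read 4: bits[14:16] width=2 -> value=0 (bin 00); offset now 16 = byte 2 bit 0; 32 bits remain

Answer: 2 0 0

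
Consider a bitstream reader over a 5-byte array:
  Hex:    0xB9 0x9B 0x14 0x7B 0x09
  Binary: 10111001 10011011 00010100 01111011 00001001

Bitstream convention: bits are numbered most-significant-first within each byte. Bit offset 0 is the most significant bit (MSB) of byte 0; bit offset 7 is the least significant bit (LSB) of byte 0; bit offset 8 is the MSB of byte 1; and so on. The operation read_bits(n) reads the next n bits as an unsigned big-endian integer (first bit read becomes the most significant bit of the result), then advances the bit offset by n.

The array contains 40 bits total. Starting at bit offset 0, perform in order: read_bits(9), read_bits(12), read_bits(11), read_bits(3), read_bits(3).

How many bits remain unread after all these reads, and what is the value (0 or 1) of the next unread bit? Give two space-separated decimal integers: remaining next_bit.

Answer: 2 0

Derivation:
Read 1: bits[0:9] width=9 -> value=371 (bin 101110011); offset now 9 = byte 1 bit 1; 31 bits remain
Read 2: bits[9:21] width=12 -> value=866 (bin 001101100010); offset now 21 = byte 2 bit 5; 19 bits remain
Read 3: bits[21:32] width=11 -> value=1147 (bin 10001111011); offset now 32 = byte 4 bit 0; 8 bits remain
Read 4: bits[32:35] width=3 -> value=0 (bin 000); offset now 35 = byte 4 bit 3; 5 bits remain
Read 5: bits[35:38] width=3 -> value=2 (bin 010); offset now 38 = byte 4 bit 6; 2 bits remain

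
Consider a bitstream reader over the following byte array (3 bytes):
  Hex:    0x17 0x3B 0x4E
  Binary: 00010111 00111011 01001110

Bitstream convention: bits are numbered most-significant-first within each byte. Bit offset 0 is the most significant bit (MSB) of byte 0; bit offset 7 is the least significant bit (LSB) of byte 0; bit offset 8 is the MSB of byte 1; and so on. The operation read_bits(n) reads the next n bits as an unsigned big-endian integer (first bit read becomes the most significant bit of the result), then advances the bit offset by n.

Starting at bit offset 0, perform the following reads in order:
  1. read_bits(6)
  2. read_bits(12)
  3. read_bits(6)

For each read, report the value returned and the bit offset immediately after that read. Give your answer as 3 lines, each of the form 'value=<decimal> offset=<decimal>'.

Read 1: bits[0:6] width=6 -> value=5 (bin 000101); offset now 6 = byte 0 bit 6; 18 bits remain
Read 2: bits[6:18] width=12 -> value=3309 (bin 110011101101); offset now 18 = byte 2 bit 2; 6 bits remain
Read 3: bits[18:24] width=6 -> value=14 (bin 001110); offset now 24 = byte 3 bit 0; 0 bits remain

Answer: value=5 offset=6
value=3309 offset=18
value=14 offset=24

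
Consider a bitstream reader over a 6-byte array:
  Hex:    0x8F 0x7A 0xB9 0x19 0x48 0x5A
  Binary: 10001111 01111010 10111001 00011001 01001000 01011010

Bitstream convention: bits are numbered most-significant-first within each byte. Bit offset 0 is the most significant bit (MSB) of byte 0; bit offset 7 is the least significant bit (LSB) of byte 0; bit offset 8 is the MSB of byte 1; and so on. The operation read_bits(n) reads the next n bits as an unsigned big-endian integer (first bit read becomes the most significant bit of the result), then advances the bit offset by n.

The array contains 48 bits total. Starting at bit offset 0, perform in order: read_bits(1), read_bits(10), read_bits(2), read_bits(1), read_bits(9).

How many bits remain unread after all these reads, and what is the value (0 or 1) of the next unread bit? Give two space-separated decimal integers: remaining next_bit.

Read 1: bits[0:1] width=1 -> value=1 (bin 1); offset now 1 = byte 0 bit 1; 47 bits remain
Read 2: bits[1:11] width=10 -> value=123 (bin 0001111011); offset now 11 = byte 1 bit 3; 37 bits remain
Read 3: bits[11:13] width=2 -> value=3 (bin 11); offset now 13 = byte 1 bit 5; 35 bits remain
Read 4: bits[13:14] width=1 -> value=0 (bin 0); offset now 14 = byte 1 bit 6; 34 bits remain
Read 5: bits[14:23] width=9 -> value=348 (bin 101011100); offset now 23 = byte 2 bit 7; 25 bits remain

Answer: 25 1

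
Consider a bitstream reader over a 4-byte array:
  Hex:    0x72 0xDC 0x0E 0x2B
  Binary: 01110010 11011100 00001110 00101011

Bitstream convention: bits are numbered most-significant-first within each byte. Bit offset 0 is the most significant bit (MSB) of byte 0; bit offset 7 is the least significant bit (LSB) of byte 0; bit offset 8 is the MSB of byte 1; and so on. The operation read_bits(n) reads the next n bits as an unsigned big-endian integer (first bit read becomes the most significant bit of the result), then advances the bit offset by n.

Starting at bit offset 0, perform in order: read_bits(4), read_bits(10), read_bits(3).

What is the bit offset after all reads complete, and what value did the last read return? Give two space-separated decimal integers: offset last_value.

Read 1: bits[0:4] width=4 -> value=7 (bin 0111); offset now 4 = byte 0 bit 4; 28 bits remain
Read 2: bits[4:14] width=10 -> value=183 (bin 0010110111); offset now 14 = byte 1 bit 6; 18 bits remain
Read 3: bits[14:17] width=3 -> value=0 (bin 000); offset now 17 = byte 2 bit 1; 15 bits remain

Answer: 17 0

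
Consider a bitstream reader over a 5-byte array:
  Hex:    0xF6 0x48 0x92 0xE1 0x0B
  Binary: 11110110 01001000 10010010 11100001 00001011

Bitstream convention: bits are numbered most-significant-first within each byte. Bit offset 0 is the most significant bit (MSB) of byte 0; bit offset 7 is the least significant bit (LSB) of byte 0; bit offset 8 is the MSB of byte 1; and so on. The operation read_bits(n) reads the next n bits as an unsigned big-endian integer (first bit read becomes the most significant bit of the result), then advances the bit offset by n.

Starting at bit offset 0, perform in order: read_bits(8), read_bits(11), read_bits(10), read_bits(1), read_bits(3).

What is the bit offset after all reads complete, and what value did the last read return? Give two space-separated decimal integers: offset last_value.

Read 1: bits[0:8] width=8 -> value=246 (bin 11110110); offset now 8 = byte 1 bit 0; 32 bits remain
Read 2: bits[8:19] width=11 -> value=580 (bin 01001000100); offset now 19 = byte 2 bit 3; 21 bits remain
Read 3: bits[19:29] width=10 -> value=604 (bin 1001011100); offset now 29 = byte 3 bit 5; 11 bits remain
Read 4: bits[29:30] width=1 -> value=0 (bin 0); offset now 30 = byte 3 bit 6; 10 bits remain
Read 5: bits[30:33] width=3 -> value=2 (bin 010); offset now 33 = byte 4 bit 1; 7 bits remain

Answer: 33 2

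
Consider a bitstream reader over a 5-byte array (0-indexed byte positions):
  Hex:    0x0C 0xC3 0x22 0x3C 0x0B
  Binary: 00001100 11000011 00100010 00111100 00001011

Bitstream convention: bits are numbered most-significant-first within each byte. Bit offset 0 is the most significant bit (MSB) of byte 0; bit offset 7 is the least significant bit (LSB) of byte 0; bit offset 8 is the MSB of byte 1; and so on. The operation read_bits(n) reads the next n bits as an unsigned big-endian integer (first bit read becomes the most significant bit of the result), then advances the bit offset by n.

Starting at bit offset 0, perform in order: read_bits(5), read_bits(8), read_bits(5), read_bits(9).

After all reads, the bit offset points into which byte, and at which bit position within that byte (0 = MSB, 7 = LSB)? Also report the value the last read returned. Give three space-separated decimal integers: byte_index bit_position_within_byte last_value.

Answer: 3 3 273

Derivation:
Read 1: bits[0:5] width=5 -> value=1 (bin 00001); offset now 5 = byte 0 bit 5; 35 bits remain
Read 2: bits[5:13] width=8 -> value=152 (bin 10011000); offset now 13 = byte 1 bit 5; 27 bits remain
Read 3: bits[13:18] width=5 -> value=12 (bin 01100); offset now 18 = byte 2 bit 2; 22 bits remain
Read 4: bits[18:27] width=9 -> value=273 (bin 100010001); offset now 27 = byte 3 bit 3; 13 bits remain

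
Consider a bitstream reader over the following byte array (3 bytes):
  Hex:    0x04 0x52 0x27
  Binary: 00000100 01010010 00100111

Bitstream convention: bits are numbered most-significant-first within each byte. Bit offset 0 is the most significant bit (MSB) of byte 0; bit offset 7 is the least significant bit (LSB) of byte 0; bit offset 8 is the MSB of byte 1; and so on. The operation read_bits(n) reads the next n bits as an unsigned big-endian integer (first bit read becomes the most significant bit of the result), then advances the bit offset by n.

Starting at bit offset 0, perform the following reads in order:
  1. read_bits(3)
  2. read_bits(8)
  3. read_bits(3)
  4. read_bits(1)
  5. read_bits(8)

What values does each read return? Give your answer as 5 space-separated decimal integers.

Read 1: bits[0:3] width=3 -> value=0 (bin 000); offset now 3 = byte 0 bit 3; 21 bits remain
Read 2: bits[3:11] width=8 -> value=34 (bin 00100010); offset now 11 = byte 1 bit 3; 13 bits remain
Read 3: bits[11:14] width=3 -> value=4 (bin 100); offset now 14 = byte 1 bit 6; 10 bits remain
Read 4: bits[14:15] width=1 -> value=1 (bin 1); offset now 15 = byte 1 bit 7; 9 bits remain
Read 5: bits[15:23] width=8 -> value=19 (bin 00010011); offset now 23 = byte 2 bit 7; 1 bits remain

Answer: 0 34 4 1 19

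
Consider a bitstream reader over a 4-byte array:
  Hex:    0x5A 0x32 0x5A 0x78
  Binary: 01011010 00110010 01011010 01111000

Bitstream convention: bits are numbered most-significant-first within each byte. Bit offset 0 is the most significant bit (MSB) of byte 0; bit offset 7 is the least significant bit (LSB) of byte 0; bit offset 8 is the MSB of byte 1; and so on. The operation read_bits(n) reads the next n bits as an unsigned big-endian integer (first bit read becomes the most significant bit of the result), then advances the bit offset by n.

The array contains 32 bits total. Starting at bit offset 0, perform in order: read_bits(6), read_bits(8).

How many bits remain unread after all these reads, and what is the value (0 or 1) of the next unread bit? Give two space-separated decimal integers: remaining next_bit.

Answer: 18 1

Derivation:
Read 1: bits[0:6] width=6 -> value=22 (bin 010110); offset now 6 = byte 0 bit 6; 26 bits remain
Read 2: bits[6:14] width=8 -> value=140 (bin 10001100); offset now 14 = byte 1 bit 6; 18 bits remain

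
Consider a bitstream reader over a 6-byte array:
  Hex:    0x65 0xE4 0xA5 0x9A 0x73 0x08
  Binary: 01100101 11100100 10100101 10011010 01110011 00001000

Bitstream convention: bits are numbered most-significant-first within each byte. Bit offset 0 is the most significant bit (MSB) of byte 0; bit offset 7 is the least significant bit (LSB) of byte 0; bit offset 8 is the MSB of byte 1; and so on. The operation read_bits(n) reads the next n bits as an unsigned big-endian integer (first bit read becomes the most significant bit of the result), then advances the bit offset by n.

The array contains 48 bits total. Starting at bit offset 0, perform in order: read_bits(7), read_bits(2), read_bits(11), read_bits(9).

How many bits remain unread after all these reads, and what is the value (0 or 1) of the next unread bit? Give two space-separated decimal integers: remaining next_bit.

Read 1: bits[0:7] width=7 -> value=50 (bin 0110010); offset now 7 = byte 0 bit 7; 41 bits remain
Read 2: bits[7:9] width=2 -> value=3 (bin 11); offset now 9 = byte 1 bit 1; 39 bits remain
Read 3: bits[9:20] width=11 -> value=1610 (bin 11001001010); offset now 20 = byte 2 bit 4; 28 bits remain
Read 4: bits[20:29] width=9 -> value=179 (bin 010110011); offset now 29 = byte 3 bit 5; 19 bits remain

Answer: 19 0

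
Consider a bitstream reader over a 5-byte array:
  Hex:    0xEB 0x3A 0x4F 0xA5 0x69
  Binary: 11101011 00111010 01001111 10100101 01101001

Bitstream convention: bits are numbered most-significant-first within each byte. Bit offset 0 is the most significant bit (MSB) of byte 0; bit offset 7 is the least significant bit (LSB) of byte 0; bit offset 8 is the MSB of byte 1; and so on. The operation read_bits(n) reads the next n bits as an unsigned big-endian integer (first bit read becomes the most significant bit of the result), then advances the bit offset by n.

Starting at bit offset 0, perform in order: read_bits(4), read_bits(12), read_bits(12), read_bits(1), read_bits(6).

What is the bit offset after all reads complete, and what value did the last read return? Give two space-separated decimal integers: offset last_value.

Answer: 35 43

Derivation:
Read 1: bits[0:4] width=4 -> value=14 (bin 1110); offset now 4 = byte 0 bit 4; 36 bits remain
Read 2: bits[4:16] width=12 -> value=2874 (bin 101100111010); offset now 16 = byte 2 bit 0; 24 bits remain
Read 3: bits[16:28] width=12 -> value=1274 (bin 010011111010); offset now 28 = byte 3 bit 4; 12 bits remain
Read 4: bits[28:29] width=1 -> value=0 (bin 0); offset now 29 = byte 3 bit 5; 11 bits remain
Read 5: bits[29:35] width=6 -> value=43 (bin 101011); offset now 35 = byte 4 bit 3; 5 bits remain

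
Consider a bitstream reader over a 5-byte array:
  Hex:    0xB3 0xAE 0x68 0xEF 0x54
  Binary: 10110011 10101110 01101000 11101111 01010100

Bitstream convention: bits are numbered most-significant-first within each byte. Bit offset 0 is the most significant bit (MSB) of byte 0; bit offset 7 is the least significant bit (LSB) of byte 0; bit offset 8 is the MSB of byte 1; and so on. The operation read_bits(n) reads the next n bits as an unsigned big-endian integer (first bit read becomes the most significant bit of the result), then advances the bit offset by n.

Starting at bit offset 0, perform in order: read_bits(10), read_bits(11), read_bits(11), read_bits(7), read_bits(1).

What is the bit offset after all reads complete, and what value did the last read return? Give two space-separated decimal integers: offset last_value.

Answer: 40 0

Derivation:
Read 1: bits[0:10] width=10 -> value=718 (bin 1011001110); offset now 10 = byte 1 bit 2; 30 bits remain
Read 2: bits[10:21] width=11 -> value=1485 (bin 10111001101); offset now 21 = byte 2 bit 5; 19 bits remain
Read 3: bits[21:32] width=11 -> value=239 (bin 00011101111); offset now 32 = byte 4 bit 0; 8 bits remain
Read 4: bits[32:39] width=7 -> value=42 (bin 0101010); offset now 39 = byte 4 bit 7; 1 bits remain
Read 5: bits[39:40] width=1 -> value=0 (bin 0); offset now 40 = byte 5 bit 0; 0 bits remain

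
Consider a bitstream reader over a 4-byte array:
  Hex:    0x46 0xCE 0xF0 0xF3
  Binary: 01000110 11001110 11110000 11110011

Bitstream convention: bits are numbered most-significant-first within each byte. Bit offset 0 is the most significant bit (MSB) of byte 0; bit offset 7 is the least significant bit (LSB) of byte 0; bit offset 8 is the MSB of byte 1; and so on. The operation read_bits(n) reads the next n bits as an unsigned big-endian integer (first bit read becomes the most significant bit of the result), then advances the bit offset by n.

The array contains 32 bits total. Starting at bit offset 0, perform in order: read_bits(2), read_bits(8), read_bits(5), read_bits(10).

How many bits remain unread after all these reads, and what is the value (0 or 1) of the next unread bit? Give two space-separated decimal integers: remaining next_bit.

Read 1: bits[0:2] width=2 -> value=1 (bin 01); offset now 2 = byte 0 bit 2; 30 bits remain
Read 2: bits[2:10] width=8 -> value=27 (bin 00011011); offset now 10 = byte 1 bit 2; 22 bits remain
Read 3: bits[10:15] width=5 -> value=7 (bin 00111); offset now 15 = byte 1 bit 7; 17 bits remain
Read 4: bits[15:25] width=10 -> value=481 (bin 0111100001); offset now 25 = byte 3 bit 1; 7 bits remain

Answer: 7 1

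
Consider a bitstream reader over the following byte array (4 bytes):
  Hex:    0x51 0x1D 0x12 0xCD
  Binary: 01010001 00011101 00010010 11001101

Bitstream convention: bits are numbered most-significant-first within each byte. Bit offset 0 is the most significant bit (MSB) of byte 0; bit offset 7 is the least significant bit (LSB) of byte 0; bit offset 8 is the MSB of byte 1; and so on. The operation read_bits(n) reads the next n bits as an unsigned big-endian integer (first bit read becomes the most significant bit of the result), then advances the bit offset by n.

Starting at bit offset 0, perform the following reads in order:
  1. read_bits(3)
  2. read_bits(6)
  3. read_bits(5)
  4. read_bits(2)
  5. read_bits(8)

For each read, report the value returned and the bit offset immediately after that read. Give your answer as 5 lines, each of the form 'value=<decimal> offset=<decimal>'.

Answer: value=2 offset=3
value=34 offset=9
value=7 offset=14
value=1 offset=16
value=18 offset=24

Derivation:
Read 1: bits[0:3] width=3 -> value=2 (bin 010); offset now 3 = byte 0 bit 3; 29 bits remain
Read 2: bits[3:9] width=6 -> value=34 (bin 100010); offset now 9 = byte 1 bit 1; 23 bits remain
Read 3: bits[9:14] width=5 -> value=7 (bin 00111); offset now 14 = byte 1 bit 6; 18 bits remain
Read 4: bits[14:16] width=2 -> value=1 (bin 01); offset now 16 = byte 2 bit 0; 16 bits remain
Read 5: bits[16:24] width=8 -> value=18 (bin 00010010); offset now 24 = byte 3 bit 0; 8 bits remain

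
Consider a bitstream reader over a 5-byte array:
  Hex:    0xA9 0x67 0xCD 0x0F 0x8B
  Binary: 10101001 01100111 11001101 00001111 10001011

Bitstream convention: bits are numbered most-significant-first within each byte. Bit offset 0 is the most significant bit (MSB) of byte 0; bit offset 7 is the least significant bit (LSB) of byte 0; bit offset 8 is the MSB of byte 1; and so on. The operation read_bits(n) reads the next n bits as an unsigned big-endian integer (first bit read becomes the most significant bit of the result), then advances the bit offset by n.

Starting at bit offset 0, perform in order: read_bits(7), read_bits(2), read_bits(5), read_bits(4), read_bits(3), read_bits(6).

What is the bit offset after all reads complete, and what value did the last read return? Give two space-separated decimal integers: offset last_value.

Answer: 27 40

Derivation:
Read 1: bits[0:7] width=7 -> value=84 (bin 1010100); offset now 7 = byte 0 bit 7; 33 bits remain
Read 2: bits[7:9] width=2 -> value=2 (bin 10); offset now 9 = byte 1 bit 1; 31 bits remain
Read 3: bits[9:14] width=5 -> value=25 (bin 11001); offset now 14 = byte 1 bit 6; 26 bits remain
Read 4: bits[14:18] width=4 -> value=15 (bin 1111); offset now 18 = byte 2 bit 2; 22 bits remain
Read 5: bits[18:21] width=3 -> value=1 (bin 001); offset now 21 = byte 2 bit 5; 19 bits remain
Read 6: bits[21:27] width=6 -> value=40 (bin 101000); offset now 27 = byte 3 bit 3; 13 bits remain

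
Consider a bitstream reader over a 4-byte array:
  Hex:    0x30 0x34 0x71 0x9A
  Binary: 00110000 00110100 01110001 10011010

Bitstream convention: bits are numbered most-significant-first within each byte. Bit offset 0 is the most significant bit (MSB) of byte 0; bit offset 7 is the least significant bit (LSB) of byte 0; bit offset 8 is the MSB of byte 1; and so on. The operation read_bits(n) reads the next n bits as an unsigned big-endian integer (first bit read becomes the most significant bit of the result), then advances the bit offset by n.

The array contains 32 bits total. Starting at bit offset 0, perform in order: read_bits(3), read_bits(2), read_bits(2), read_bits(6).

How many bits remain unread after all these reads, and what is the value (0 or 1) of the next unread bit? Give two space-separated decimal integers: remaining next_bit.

Read 1: bits[0:3] width=3 -> value=1 (bin 001); offset now 3 = byte 0 bit 3; 29 bits remain
Read 2: bits[3:5] width=2 -> value=2 (bin 10); offset now 5 = byte 0 bit 5; 27 bits remain
Read 3: bits[5:7] width=2 -> value=0 (bin 00); offset now 7 = byte 0 bit 7; 25 bits remain
Read 4: bits[7:13] width=6 -> value=6 (bin 000110); offset now 13 = byte 1 bit 5; 19 bits remain

Answer: 19 1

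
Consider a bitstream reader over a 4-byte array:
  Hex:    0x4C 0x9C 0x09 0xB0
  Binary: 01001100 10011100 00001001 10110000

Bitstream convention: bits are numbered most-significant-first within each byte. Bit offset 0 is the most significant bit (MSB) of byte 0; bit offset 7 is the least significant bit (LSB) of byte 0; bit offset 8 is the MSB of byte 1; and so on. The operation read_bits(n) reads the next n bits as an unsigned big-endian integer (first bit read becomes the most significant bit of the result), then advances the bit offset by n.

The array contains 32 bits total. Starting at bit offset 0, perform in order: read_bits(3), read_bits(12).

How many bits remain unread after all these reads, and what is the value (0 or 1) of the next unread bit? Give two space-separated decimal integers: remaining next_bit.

Read 1: bits[0:3] width=3 -> value=2 (bin 010); offset now 3 = byte 0 bit 3; 29 bits remain
Read 2: bits[3:15] width=12 -> value=1614 (bin 011001001110); offset now 15 = byte 1 bit 7; 17 bits remain

Answer: 17 0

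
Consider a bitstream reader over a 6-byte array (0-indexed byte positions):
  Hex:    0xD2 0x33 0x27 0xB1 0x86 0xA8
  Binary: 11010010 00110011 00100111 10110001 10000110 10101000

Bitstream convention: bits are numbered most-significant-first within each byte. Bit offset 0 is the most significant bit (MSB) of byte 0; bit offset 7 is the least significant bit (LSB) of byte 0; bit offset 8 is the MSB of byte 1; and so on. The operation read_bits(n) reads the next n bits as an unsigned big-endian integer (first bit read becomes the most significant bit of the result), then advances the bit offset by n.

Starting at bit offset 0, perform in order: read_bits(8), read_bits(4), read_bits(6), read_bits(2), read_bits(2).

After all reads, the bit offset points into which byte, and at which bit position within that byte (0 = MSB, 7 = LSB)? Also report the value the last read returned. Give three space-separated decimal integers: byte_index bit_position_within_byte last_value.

Answer: 2 6 1

Derivation:
Read 1: bits[0:8] width=8 -> value=210 (bin 11010010); offset now 8 = byte 1 bit 0; 40 bits remain
Read 2: bits[8:12] width=4 -> value=3 (bin 0011); offset now 12 = byte 1 bit 4; 36 bits remain
Read 3: bits[12:18] width=6 -> value=12 (bin 001100); offset now 18 = byte 2 bit 2; 30 bits remain
Read 4: bits[18:20] width=2 -> value=2 (bin 10); offset now 20 = byte 2 bit 4; 28 bits remain
Read 5: bits[20:22] width=2 -> value=1 (bin 01); offset now 22 = byte 2 bit 6; 26 bits remain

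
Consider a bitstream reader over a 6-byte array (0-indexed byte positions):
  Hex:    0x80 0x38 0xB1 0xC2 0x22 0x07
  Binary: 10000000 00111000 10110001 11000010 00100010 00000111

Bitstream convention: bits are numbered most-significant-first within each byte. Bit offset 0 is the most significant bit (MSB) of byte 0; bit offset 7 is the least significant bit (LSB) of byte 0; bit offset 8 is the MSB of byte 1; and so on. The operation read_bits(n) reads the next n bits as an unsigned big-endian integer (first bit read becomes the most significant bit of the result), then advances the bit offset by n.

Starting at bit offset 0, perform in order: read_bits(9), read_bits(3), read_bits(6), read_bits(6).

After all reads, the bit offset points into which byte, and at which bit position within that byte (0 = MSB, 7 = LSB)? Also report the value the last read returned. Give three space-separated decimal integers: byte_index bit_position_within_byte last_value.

Answer: 3 0 49

Derivation:
Read 1: bits[0:9] width=9 -> value=256 (bin 100000000); offset now 9 = byte 1 bit 1; 39 bits remain
Read 2: bits[9:12] width=3 -> value=3 (bin 011); offset now 12 = byte 1 bit 4; 36 bits remain
Read 3: bits[12:18] width=6 -> value=34 (bin 100010); offset now 18 = byte 2 bit 2; 30 bits remain
Read 4: bits[18:24] width=6 -> value=49 (bin 110001); offset now 24 = byte 3 bit 0; 24 bits remain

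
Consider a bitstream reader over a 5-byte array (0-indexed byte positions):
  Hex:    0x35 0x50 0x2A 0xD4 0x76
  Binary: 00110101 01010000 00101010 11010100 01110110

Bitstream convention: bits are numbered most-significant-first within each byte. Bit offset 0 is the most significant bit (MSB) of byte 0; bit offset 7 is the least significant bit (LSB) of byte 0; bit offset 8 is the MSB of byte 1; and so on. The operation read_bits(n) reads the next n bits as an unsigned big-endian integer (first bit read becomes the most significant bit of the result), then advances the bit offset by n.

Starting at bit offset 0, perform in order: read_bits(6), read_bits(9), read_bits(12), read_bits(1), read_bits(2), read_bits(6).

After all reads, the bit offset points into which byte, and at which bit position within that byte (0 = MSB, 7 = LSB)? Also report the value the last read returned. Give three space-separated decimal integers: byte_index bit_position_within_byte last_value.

Answer: 4 4 7

Derivation:
Read 1: bits[0:6] width=6 -> value=13 (bin 001101); offset now 6 = byte 0 bit 6; 34 bits remain
Read 2: bits[6:15] width=9 -> value=168 (bin 010101000); offset now 15 = byte 1 bit 7; 25 bits remain
Read 3: bits[15:27] width=12 -> value=342 (bin 000101010110); offset now 27 = byte 3 bit 3; 13 bits remain
Read 4: bits[27:28] width=1 -> value=1 (bin 1); offset now 28 = byte 3 bit 4; 12 bits remain
Read 5: bits[28:30] width=2 -> value=1 (bin 01); offset now 30 = byte 3 bit 6; 10 bits remain
Read 6: bits[30:36] width=6 -> value=7 (bin 000111); offset now 36 = byte 4 bit 4; 4 bits remain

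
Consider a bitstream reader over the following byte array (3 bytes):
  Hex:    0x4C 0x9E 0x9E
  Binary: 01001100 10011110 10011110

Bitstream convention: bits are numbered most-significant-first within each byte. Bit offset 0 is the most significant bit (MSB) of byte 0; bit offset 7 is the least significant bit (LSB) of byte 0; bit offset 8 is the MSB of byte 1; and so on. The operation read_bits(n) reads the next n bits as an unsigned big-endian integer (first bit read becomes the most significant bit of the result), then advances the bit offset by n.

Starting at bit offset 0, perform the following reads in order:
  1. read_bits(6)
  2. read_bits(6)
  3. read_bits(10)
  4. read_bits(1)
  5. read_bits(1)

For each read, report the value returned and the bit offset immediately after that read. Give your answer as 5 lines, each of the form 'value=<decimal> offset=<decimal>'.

Read 1: bits[0:6] width=6 -> value=19 (bin 010011); offset now 6 = byte 0 bit 6; 18 bits remain
Read 2: bits[6:12] width=6 -> value=9 (bin 001001); offset now 12 = byte 1 bit 4; 12 bits remain
Read 3: bits[12:22] width=10 -> value=935 (bin 1110100111); offset now 22 = byte 2 bit 6; 2 bits remain
Read 4: bits[22:23] width=1 -> value=1 (bin 1); offset now 23 = byte 2 bit 7; 1 bits remain
Read 5: bits[23:24] width=1 -> value=0 (bin 0); offset now 24 = byte 3 bit 0; 0 bits remain

Answer: value=19 offset=6
value=9 offset=12
value=935 offset=22
value=1 offset=23
value=0 offset=24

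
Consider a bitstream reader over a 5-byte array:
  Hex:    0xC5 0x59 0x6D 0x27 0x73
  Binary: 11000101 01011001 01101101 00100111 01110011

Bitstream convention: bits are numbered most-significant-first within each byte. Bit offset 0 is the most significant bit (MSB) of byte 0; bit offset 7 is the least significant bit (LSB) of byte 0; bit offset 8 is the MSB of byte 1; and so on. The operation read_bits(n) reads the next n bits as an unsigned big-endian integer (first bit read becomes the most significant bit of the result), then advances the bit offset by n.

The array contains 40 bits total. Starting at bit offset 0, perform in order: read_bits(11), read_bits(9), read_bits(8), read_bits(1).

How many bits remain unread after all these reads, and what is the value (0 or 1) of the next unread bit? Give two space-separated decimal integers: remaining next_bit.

Read 1: bits[0:11] width=11 -> value=1578 (bin 11000101010); offset now 11 = byte 1 bit 3; 29 bits remain
Read 2: bits[11:20] width=9 -> value=406 (bin 110010110); offset now 20 = byte 2 bit 4; 20 bits remain
Read 3: bits[20:28] width=8 -> value=210 (bin 11010010); offset now 28 = byte 3 bit 4; 12 bits remain
Read 4: bits[28:29] width=1 -> value=0 (bin 0); offset now 29 = byte 3 bit 5; 11 bits remain

Answer: 11 1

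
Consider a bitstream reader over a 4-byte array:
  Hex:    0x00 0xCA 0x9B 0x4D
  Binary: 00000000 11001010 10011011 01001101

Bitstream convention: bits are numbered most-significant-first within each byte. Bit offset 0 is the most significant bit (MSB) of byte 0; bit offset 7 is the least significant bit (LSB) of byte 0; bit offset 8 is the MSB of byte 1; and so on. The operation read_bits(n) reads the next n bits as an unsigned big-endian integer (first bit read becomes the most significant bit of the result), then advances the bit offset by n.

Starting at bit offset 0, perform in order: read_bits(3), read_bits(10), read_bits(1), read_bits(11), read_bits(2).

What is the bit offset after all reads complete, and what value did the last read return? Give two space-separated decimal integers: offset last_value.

Answer: 27 2

Derivation:
Read 1: bits[0:3] width=3 -> value=0 (bin 000); offset now 3 = byte 0 bit 3; 29 bits remain
Read 2: bits[3:13] width=10 -> value=25 (bin 0000011001); offset now 13 = byte 1 bit 5; 19 bits remain
Read 3: bits[13:14] width=1 -> value=0 (bin 0); offset now 14 = byte 1 bit 6; 18 bits remain
Read 4: bits[14:25] width=11 -> value=1334 (bin 10100110110); offset now 25 = byte 3 bit 1; 7 bits remain
Read 5: bits[25:27] width=2 -> value=2 (bin 10); offset now 27 = byte 3 bit 3; 5 bits remain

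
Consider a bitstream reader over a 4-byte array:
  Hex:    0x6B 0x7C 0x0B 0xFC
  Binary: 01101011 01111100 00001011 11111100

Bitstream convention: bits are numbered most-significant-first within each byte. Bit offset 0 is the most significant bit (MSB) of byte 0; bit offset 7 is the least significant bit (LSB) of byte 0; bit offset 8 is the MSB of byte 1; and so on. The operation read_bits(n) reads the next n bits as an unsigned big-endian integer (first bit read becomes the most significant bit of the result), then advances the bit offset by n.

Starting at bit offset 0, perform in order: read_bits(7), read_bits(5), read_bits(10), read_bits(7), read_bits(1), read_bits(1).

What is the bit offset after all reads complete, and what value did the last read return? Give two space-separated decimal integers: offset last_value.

Answer: 31 0

Derivation:
Read 1: bits[0:7] width=7 -> value=53 (bin 0110101); offset now 7 = byte 0 bit 7; 25 bits remain
Read 2: bits[7:12] width=5 -> value=23 (bin 10111); offset now 12 = byte 1 bit 4; 20 bits remain
Read 3: bits[12:22] width=10 -> value=770 (bin 1100000010); offset now 22 = byte 2 bit 6; 10 bits remain
Read 4: bits[22:29] width=7 -> value=127 (bin 1111111); offset now 29 = byte 3 bit 5; 3 bits remain
Read 5: bits[29:30] width=1 -> value=1 (bin 1); offset now 30 = byte 3 bit 6; 2 bits remain
Read 6: bits[30:31] width=1 -> value=0 (bin 0); offset now 31 = byte 3 bit 7; 1 bits remain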